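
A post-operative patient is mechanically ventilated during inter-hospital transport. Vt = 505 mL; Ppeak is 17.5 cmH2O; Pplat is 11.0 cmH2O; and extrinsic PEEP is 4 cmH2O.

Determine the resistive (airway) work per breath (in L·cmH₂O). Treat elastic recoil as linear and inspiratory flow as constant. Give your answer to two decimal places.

With constant inspiratory flow the resistive pressure is constant at PIP − Pplat = 17.5 − 11.0 = 6.5 cmH2O, so resistive work = 6.5 × 0.505 = 3.283 L·cmH2O.

3.28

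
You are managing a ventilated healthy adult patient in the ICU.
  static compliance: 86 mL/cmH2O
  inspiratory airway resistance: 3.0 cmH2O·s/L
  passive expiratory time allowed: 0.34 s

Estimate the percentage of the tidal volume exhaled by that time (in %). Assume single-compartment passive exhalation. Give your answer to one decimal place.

τ = R × C = 3.0 × 86 mL/cmH2O = 3.0 × 0.086 L/cmH2O = 0.258 s.
Passive exhalation: V(t)/V₀ = e^(−t/τ) = e^(−0.34/0.258) = 0.2677.
Fraction exhaled = 1 − 0.2677 = 0.7323 → 73.23%.

73.2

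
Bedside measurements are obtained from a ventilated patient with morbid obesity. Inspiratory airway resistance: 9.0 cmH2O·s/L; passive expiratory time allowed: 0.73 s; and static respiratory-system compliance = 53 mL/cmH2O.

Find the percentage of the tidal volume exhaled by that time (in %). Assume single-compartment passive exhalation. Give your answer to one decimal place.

78.4

τ = R × C = 9.0 × 53 mL/cmH2O = 9.0 × 0.053 L/cmH2O = 0.477 s.
Passive exhalation: V(t)/V₀ = e^(−t/τ) = e^(−0.73/0.477) = 0.2164.
Fraction exhaled = 1 − 0.2164 = 0.7836 → 78.36%.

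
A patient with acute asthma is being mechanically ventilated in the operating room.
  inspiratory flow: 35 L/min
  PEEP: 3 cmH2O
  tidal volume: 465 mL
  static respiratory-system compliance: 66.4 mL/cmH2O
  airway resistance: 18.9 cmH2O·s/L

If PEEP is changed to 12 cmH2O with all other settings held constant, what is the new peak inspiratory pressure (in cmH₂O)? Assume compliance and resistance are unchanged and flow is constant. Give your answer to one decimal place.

Flow: 35 L/min ÷ 60 = 0.5833 L/s.
PIP = Vt/C + R·V̇ + PEEP (constant-flow equation of motion).
Only the baseline term changes: ΔPIP = ΔPEEP = 12 − 3 = 9.0 cmH2O.
Original PIP = 465/66.4 + 18.9×0.5833 + 3 = 21.027 cmH2O; new PIP = 21.027 + (9.0) = 30.027 cmH2O.

30.0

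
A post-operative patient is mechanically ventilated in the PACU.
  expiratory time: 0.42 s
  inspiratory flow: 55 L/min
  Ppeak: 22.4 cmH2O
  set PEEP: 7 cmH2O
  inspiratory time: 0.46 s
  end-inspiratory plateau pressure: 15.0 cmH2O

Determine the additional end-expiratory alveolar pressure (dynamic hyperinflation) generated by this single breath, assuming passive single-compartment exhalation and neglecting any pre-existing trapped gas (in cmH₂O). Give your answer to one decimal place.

3.0

Flow: 55 L/min ÷ 60 = 0.9167 L/s.
Vt = flow × Ti = 0.9167 L/s × 0.46 s × 1000 mL/L = 421.68 mL.
R = (PIP − Pplat)/V̇ = (22.4 − 15.0) / 0.9167 = 7.4/0.9167 = 8.072 cmH2O·s/L.
C = Vt/(Pplat − PEEP) = 421.68 / (15.0 − 7) = 421.68/8.0 = 52.71 mL/cmH2O.
τ = R × C = 8.072 × 0.05271 L/cmH2O = 0.4255 s.
Fraction remaining = e^(−Te/τ) = e^(−0.42/0.4255) = 0.3727; trapped volume = 421.68 × 0.3727 = 157.16 mL.
Additional alveolar pressure from trapping ≈ V_trapped / C = 157.16 / 52.71 = 2.982 cmH2O.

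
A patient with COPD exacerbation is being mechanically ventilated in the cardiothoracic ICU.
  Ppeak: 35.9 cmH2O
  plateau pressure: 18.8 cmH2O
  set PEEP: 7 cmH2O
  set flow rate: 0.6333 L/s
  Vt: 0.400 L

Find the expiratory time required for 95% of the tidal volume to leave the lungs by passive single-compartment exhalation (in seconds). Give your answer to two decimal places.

2.74

R = (PIP − Pplat)/V̇ = (35.9 − 18.8) / 0.6333 = 17.1/0.6333 = 27.001 cmH2O·s/L.
C = Vt/(Pplat − PEEP) = 400.0 / (18.8 − 7) = 400.0/11.8 = 33.898 mL/cmH2O.
τ = R × C = 27.001 × 0.0339 L/cmH2O = 0.9153 s.
t = −τ·ln(1 − 0.95) = −0.9153·ln(0.05) = 2.742 s.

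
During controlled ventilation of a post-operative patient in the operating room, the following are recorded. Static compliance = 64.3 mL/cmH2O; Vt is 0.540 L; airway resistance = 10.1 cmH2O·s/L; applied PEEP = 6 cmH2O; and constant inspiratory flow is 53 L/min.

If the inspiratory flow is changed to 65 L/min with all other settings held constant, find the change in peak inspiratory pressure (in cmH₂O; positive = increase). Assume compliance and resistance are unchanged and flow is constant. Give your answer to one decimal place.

Flow: 53 L/min ÷ 60 = 0.8833 L/s.
New flow: 65 L/min ÷ 60 = 1.0833 L/s.
PIP = Vt/C + R·V̇ + PEEP (constant-flow equation of motion).
Only the resistive term changes: ΔPIP = R × ΔV̇ = 10.1 × (1.0833 − 0.8833) = 10.1 × 0.2 = 2.02 cmH2O.

2.0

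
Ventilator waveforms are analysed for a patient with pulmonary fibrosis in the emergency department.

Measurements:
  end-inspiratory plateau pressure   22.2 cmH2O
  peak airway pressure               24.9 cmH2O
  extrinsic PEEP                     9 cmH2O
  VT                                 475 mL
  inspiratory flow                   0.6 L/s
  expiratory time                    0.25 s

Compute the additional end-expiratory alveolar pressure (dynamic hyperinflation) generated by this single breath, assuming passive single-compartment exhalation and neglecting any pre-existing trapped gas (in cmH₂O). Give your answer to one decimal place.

R = (PIP − Pplat)/V̇ = (24.9 − 22.2) / 0.6 = 2.7/0.6 = 4.5 cmH2O·s/L.
C = Vt/(Pplat − PEEP) = 475.0 / (22.2 − 9) = 475.0/13.2 = 35.985 mL/cmH2O.
τ = R × C = 4.5 × 0.03599 L/cmH2O = 0.162 s.
Fraction remaining = e^(−Te/τ) = e^(−0.25/0.162) = 0.2137; trapped volume = 475.0 × 0.2137 = 101.51 mL.
Additional alveolar pressure from trapping ≈ V_trapped / C = 101.51 / 35.985 = 2.821 cmH2O.

2.8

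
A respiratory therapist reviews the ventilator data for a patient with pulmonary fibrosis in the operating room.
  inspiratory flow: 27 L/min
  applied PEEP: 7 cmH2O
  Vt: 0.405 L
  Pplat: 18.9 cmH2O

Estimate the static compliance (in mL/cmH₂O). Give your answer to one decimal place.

Cstat = Vt / (Pplat − PEEP) = 405 / (18.9 − 7) = 405 / 11.9 = 34.034 mL/cmH2O.

34.0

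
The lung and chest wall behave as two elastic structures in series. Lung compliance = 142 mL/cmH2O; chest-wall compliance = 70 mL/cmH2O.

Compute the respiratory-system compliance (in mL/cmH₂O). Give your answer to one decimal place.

Lung and chest wall are elastances in series: 1/Crs = 1/CL + 1/Ccw.
1/Crs = 1/142 + 1/70 = 0.02133.
Crs = 46.882 mL/cmH2O.

46.9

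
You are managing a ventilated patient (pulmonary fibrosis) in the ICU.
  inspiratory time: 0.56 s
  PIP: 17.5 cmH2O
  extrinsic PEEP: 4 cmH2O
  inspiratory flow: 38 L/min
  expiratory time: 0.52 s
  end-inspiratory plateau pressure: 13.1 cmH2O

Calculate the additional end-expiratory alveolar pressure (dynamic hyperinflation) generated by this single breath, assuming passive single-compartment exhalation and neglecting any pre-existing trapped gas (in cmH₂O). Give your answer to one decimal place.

1.3

Flow: 38 L/min ÷ 60 = 0.6333 L/s.
Vt = flow × Ti = 0.6333 L/s × 0.56 s × 1000 mL/L = 354.65 mL.
R = (PIP − Pplat)/V̇ = (17.5 − 13.1) / 0.6333 = 4.4/0.6333 = 6.948 cmH2O·s/L.
C = Vt/(Pplat − PEEP) = 354.65 / (13.1 − 4) = 354.65/9.1 = 38.973 mL/cmH2O.
τ = R × C = 6.948 × 0.03897 L/cmH2O = 0.2708 s.
Fraction remaining = e^(−Te/τ) = e^(−0.52/0.2708) = 0.1466; trapped volume = 354.65 × 0.1466 = 51.992 mL.
Additional alveolar pressure from trapping ≈ V_trapped / C = 51.992 / 38.973 = 1.334 cmH2O.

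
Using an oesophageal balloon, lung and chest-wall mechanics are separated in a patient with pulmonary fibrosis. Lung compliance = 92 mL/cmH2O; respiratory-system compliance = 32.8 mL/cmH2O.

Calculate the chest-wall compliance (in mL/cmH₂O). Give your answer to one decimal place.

51.0

1/Ccw = 1/Crs − 1/CL.
1/Ccw = 1/32.8 − 1/92 = 0.01962.
Ccw = 50.968 mL/cmH2O.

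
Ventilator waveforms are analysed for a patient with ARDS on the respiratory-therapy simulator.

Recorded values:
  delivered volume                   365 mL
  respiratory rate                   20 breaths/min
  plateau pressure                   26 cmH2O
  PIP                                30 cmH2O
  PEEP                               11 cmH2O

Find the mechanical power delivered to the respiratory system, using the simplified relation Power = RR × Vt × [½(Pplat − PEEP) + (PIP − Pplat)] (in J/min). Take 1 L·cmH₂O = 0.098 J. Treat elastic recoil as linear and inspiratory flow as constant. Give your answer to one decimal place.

Per-breath work = Vt × [½(Pplat−PEEP) + (PIP−Pplat)] = 0.365 × [0.5×15.0 + 4.0] = 0.365 × 11.5 = 4.198 L·cmH2O.
Power = 20 × 4.198 = 83.96 L·cmH2O/min.
× 0.098 J/(L·cmH2O) → 8.228 J/min.

8.2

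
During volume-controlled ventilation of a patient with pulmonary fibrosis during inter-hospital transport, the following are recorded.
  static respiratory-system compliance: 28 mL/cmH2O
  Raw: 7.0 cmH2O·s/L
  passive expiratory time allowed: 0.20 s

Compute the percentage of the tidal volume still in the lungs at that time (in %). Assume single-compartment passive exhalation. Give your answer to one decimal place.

τ = R × C = 7.0 × 28 mL/cmH2O = 7.0 × 0.028 L/cmH2O = 0.196 s.
Passive exhalation: V(t)/V₀ = e^(−t/τ) = e^(−0.20/0.196) = 0.3604.
Fraction remaining = 0.3604 → 36.04%.

36.0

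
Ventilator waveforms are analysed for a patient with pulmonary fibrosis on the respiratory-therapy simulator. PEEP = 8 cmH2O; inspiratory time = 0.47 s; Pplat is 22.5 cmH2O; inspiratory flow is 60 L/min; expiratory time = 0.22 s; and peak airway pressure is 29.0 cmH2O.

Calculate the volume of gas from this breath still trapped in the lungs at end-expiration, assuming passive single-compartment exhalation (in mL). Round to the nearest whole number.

165

Flow: 60 L/min ÷ 60 = 1 L/s.
Vt = flow × Ti = 1 L/s × 0.47 s × 1000 mL/L = 470.0 mL.
R = (PIP − Pplat)/V̇ = (29.0 − 22.5) / 1 = 6.5/1 = 6.5 cmH2O·s/L.
C = Vt/(Pplat − PEEP) = 470.0 / (22.5 − 8) = 470.0/14.5 = 32.414 mL/cmH2O.
τ = R × C = 6.5 × 0.03241 L/cmH2O = 0.2107 s.
Fraction remaining = e^(−Te/τ) = e^(−0.22/0.2107) = 0.352.
Trapped volume = 470.0 × 0.352 = 165.44 mL.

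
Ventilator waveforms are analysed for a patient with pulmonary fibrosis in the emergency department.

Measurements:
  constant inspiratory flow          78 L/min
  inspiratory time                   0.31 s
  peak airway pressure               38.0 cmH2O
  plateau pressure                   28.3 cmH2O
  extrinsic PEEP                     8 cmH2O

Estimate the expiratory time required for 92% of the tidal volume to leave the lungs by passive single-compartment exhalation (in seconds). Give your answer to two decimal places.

Flow: 78 L/min ÷ 60 = 1.3 L/s.
Vt = flow × Ti = 1.3 L/s × 0.31 s × 1000 mL/L = 403.0 mL.
R = (PIP − Pplat)/V̇ = (38.0 − 28.3) / 1.3 = 9.7/1.3 = 7.462 cmH2O·s/L.
C = Vt/(Pplat − PEEP) = 403.0 / (28.3 − 8) = 403.0/20.3 = 19.852 mL/cmH2O.
τ = R × C = 7.462 × 0.01985 L/cmH2O = 0.1481 s.
t = −τ·ln(1 − 0.92) = −0.1481·ln(0.08) = 0.3741 s.

0.37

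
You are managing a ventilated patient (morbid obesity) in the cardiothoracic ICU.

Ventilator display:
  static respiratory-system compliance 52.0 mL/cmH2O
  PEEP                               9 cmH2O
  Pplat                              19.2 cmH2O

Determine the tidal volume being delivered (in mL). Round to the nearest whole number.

530

Vt = Cstat × (Pplat − PEEP) = 52.0 × (19.2 − 9) = 52.0 × 10.2 = 530.4 mL.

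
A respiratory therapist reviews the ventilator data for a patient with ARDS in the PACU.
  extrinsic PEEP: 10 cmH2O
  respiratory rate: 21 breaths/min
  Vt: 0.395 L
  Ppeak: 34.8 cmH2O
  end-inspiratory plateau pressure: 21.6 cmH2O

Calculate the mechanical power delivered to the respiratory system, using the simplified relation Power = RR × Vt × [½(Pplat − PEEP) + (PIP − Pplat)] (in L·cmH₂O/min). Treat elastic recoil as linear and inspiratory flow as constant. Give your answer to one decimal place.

157.6

Per-breath work = Vt × [½(Pplat−PEEP) + (PIP−Pplat)] = 0.395 × [0.5×11.6 + 13.2] = 0.395 × 19.0 = 7.505 L·cmH2O.
Power = 21 × 7.505 = 157.61 L·cmH2O/min.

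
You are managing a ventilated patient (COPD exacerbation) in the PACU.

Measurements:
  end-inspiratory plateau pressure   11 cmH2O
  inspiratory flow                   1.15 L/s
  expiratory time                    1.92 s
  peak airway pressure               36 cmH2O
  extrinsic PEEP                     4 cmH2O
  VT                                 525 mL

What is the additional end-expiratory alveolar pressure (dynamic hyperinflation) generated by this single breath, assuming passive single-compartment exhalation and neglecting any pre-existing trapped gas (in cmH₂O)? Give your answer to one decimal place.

R = (PIP − Pplat)/V̇ = (36 − 11) / 1.15 = 25.0/1.15 = 21.739 cmH2O·s/L.
C = Vt/(Pplat − PEEP) = 525.0 / (11 − 4) = 525.0/7.0 = 75.0 mL/cmH2O.
τ = R × C = 21.739 × 0.075 L/cmH2O = 1.63 s.
Fraction remaining = e^(−Te/τ) = e^(−1.92/1.63) = 0.3079; trapped volume = 525.0 × 0.3079 = 161.65 mL.
Additional alveolar pressure from trapping ≈ V_trapped / C = 161.65 / 75.0 = 2.155 cmH2O.

2.2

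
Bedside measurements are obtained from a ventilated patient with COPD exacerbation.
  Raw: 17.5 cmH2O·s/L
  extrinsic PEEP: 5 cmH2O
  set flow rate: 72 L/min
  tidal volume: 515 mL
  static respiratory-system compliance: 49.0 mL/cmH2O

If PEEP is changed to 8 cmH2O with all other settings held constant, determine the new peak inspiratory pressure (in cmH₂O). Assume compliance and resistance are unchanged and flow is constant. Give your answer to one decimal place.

39.5

Flow: 72 L/min ÷ 60 = 1.2 L/s.
PIP = Vt/C + R·V̇ + PEEP (constant-flow equation of motion).
Only the baseline term changes: ΔPIP = ΔPEEP = 8 − 5 = 3.0 cmH2O.
Original PIP = 515/49.0 + 17.5×1.2 + 5 = 36.51 cmH2O; new PIP = 36.51 + (3.0) = 39.51 cmH2O.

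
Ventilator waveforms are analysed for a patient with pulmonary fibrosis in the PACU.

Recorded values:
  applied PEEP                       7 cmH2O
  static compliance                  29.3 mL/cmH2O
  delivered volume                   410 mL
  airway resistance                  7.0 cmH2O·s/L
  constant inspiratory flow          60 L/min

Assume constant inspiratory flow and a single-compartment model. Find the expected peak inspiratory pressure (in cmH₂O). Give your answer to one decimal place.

Flow: 60 L/min ÷ 60 = 1 L/s.
Equation of motion (constant flow): PIP = Vt/C + R·V̇ + PEEP.
PIP = 410/29.3 + 7.0×1 + 7 = 13.993 + 7.0 + 7 = 27.993 cmH2O.

28.0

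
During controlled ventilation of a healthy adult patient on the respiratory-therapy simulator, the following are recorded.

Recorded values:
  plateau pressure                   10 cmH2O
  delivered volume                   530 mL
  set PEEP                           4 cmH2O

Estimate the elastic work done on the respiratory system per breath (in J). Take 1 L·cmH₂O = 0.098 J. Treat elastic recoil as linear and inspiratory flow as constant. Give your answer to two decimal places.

Elastic work ≈ ½ × (Pplat − PEEP) × Vt = 0.5 × (10 − 4) × 0.530 L = 0.5 × 6.0 × 0.530 = 1.59 L·cmH2O.
× 0.098 J/(L·cmH2O) → 0.1558 J.

0.16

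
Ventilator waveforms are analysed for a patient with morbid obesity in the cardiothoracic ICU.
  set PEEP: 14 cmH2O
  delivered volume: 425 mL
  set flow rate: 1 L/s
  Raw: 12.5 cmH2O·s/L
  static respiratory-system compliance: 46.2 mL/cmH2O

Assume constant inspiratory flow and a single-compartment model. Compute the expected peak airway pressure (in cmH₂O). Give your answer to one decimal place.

35.7

Equation of motion (constant flow): PIP = Vt/C + R·V̇ + PEEP.
PIP = 425/46.2 + 12.5×1 + 14 = 9.199 + 12.5 + 14 = 35.699 cmH2O.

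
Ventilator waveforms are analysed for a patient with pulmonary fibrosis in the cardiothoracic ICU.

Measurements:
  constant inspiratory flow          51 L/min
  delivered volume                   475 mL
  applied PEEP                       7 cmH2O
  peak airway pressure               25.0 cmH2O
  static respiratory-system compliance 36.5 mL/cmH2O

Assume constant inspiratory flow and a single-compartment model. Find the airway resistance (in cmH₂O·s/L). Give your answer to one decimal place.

Flow: 51 L/min ÷ 60 = 0.85 L/s.
Equation of motion (constant flow): PIP = Vt/C + R·V̇ + PEEP.
R·V̇ = PIP − Vt/C − PEEP = 25.0 − 475/36.5 − 7 = 25.0 − 13.014 − 7 = 4.986 cmH2O.
R = 4.986 / 0.85 = 5.866 cmH2O·s/L.

5.9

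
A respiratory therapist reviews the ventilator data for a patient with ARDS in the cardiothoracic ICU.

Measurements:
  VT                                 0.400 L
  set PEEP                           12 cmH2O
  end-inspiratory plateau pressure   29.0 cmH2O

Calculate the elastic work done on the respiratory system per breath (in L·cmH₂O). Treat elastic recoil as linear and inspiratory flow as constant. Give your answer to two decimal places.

3.40

Elastic work ≈ ½ × (Pplat − PEEP) × Vt = 0.5 × (29.0 − 12) × 0.400 L = 0.5 × 17.0 × 0.400 = 3.4 L·cmH2O.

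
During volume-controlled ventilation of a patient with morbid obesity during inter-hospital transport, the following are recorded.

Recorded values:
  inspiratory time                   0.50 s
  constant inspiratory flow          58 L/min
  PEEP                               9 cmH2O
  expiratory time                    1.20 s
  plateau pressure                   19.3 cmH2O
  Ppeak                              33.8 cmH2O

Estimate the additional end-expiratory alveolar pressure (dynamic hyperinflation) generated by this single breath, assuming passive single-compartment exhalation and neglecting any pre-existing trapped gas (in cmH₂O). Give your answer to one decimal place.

1.9

Flow: 58 L/min ÷ 60 = 0.9667 L/s.
Vt = flow × Ti = 0.9667 L/s × 0.50 s × 1000 mL/L = 483.35 mL.
R = (PIP − Pplat)/V̇ = (33.8 − 19.3) / 0.9667 = 14.5/0.9667 = 14.999 cmH2O·s/L.
C = Vt/(Pplat − PEEP) = 483.35 / (19.3 − 9) = 483.35/10.3 = 46.927 mL/cmH2O.
τ = R × C = 14.999 × 0.04693 L/cmH2O = 0.7039 s.
Fraction remaining = e^(−Te/τ) = e^(−1.20/0.7039) = 0.1818; trapped volume = 483.35 × 0.1818 = 87.873 mL.
Additional alveolar pressure from trapping ≈ V_trapped / C = 87.873 / 46.927 = 1.873 cmH2O.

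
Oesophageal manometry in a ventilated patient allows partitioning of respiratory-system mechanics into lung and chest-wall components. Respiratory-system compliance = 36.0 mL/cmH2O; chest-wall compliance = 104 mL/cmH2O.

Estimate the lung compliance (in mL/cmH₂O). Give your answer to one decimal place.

55.1

1/CL = 1/Crs − 1/Ccw.
1/CL = 1/36.0 − 1/104 = 0.01816.
CL = 55.066 mL/cmH2O.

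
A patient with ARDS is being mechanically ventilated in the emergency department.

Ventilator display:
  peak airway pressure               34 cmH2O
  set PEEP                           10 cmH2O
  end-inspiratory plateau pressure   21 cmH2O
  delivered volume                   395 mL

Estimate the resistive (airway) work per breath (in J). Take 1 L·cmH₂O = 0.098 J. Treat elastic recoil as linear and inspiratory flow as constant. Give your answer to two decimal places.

0.50

With constant inspiratory flow the resistive pressure is constant at PIP − Pplat = 34 − 21 = 13.0 cmH2O, so resistive work = 13.0 × 0.395 = 5.135 L·cmH2O.
× 0.098 J/(L·cmH2O) → 0.5032 J.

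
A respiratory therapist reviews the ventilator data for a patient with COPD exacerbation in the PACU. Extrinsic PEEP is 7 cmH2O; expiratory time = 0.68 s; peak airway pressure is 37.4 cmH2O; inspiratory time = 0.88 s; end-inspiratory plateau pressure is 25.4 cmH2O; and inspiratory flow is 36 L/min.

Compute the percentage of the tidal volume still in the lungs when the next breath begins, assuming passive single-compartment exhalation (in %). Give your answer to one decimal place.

Flow: 36 L/min ÷ 60 = 0.6 L/s.
Vt = flow × Ti = 0.6 L/s × 0.88 s × 1000 mL/L = 528.0 mL.
R = (PIP − Pplat)/V̇ = (37.4 − 25.4) / 0.6 = 12.0/0.6 = 20.0 cmH2O·s/L.
C = Vt/(Pplat − PEEP) = 528.0 / (25.4 − 7) = 528.0/18.4 = 28.696 mL/cmH2O.
τ = R × C = 20.0 × 0.0287 L/cmH2O = 0.574 s.
Fraction remaining at end-expiration = e^(−Te/τ) = e^(−0.68/0.574) = 0.3058 → 30.58%.

30.6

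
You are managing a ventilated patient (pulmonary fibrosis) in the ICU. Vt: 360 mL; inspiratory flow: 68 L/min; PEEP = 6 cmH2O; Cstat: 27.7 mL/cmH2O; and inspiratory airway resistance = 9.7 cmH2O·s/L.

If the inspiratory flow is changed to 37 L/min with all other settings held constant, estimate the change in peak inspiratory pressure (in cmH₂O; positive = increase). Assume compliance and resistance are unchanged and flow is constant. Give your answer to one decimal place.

Flow: 68 L/min ÷ 60 = 1.1333 L/s.
New flow: 37 L/min ÷ 60 = 0.6167 L/s.
PIP = Vt/C + R·V̇ + PEEP (constant-flow equation of motion).
Only the resistive term changes: ΔPIP = R × ΔV̇ = 9.7 × (0.6167 − 1.1333) = 9.7 × -0.5166 = -5.011 cmH2O.

-5.0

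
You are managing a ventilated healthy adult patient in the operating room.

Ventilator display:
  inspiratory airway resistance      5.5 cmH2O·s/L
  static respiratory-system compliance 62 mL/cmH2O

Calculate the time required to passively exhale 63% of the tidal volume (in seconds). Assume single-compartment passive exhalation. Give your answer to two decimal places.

τ = R × C = 5.5 × 62 mL/cmH2O = 5.5 × 0.062 L/cmH2O = 0.341 s.
Exhaled fraction f = 1 − e^(−t/τ) → t = −τ·ln(1 − f) = −0.341·ln(0.37) = 0.339 s.

0.34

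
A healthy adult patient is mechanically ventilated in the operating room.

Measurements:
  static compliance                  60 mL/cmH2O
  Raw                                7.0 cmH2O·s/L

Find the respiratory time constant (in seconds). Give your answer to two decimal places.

τ = R × C = 7.0 × 60 mL/cmH2O = 7.0 × 0.060 L/cmH2O = 0.42 s.

0.42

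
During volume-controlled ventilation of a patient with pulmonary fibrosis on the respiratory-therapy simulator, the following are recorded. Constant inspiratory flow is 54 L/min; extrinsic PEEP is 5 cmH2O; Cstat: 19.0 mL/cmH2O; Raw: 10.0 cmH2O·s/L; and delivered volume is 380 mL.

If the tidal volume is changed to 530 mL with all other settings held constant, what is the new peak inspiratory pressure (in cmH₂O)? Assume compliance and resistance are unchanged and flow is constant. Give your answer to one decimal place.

41.9

Flow: 54 L/min ÷ 60 = 0.9 L/s.
PIP = Vt/C + R·V̇ + PEEP (constant-flow equation of motion).
Only the elastic term changes: ΔPIP = ΔVt / C = (530 − 380) / 19.0 = 7.895 cmH2O.
Original PIP = 380/19.0 + 10.0×0.9 + 5 = 34.0 cmH2O; new PIP = 34.0 + (7.895) = 41.895 cmH2O.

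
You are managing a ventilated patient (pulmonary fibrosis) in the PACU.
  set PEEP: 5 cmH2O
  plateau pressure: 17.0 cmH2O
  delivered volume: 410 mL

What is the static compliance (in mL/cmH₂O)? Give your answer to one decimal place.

34.2

Cstat = Vt / (Pplat − PEEP) = 410 / (17.0 − 5) = 410 / 12.0 = 34.167 mL/cmH2O.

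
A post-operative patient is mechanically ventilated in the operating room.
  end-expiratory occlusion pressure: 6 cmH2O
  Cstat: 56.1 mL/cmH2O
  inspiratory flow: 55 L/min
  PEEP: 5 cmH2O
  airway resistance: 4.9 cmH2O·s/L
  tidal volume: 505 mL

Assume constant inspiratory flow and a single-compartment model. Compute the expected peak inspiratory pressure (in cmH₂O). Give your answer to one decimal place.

19.5

Flow: 55 L/min ÷ 60 = 0.9167 L/s.
Total PEEP = 6 cmH2O (set 5 + intrinsic 1); this is the baseline alveolar pressure.
Equation of motion (constant flow): PIP = Vt/C + R·V̇ + PEEP.
PIP = 505/56.1 + 4.9×0.9167 + 6 = 9.002 + 4.492 + 6 = 19.494 cmH2O.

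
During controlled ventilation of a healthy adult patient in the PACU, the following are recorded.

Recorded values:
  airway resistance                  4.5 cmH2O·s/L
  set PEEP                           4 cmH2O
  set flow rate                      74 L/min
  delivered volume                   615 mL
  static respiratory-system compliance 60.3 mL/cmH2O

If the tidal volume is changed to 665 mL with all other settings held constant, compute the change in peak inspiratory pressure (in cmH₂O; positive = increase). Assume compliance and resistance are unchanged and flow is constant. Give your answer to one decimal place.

PIP = Vt/C + R·V̇ + PEEP (constant-flow equation of motion).
Only the elastic term changes: ΔPIP = ΔVt / C = (665 − 615) / 60.3 = 0.8292 cmH2O.

0.8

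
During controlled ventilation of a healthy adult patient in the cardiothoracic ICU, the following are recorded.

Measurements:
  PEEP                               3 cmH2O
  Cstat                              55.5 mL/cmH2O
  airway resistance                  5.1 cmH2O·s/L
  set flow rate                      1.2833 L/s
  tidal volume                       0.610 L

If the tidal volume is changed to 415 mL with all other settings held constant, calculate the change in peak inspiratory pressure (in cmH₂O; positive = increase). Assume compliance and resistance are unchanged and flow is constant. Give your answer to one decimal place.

PIP = Vt/C + R·V̇ + PEEP (constant-flow equation of motion).
Only the elastic term changes: ΔPIP = ΔVt / C = (415 − 610) / 55.5 = -3.514 cmH2O.

-3.5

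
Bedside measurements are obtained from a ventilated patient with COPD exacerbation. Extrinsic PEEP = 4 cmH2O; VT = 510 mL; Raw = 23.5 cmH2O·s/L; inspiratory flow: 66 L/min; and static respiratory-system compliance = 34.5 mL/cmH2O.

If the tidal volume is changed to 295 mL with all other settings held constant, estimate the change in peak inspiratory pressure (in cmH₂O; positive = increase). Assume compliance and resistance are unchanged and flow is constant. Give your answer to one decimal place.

-6.2

PIP = Vt/C + R·V̇ + PEEP (constant-flow equation of motion).
Only the elastic term changes: ΔPIP = ΔVt / C = (295 − 510) / 34.5 = -6.232 cmH2O.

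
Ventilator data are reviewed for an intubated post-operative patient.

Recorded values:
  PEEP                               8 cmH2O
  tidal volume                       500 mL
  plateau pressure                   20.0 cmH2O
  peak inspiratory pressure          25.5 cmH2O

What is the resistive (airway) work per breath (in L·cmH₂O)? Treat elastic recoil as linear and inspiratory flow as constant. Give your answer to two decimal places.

With constant inspiratory flow the resistive pressure is constant at PIP − Pplat = 25.5 − 20.0 = 5.5 cmH2O, so resistive work = 5.5 × 0.500 = 2.75 L·cmH2O.

2.75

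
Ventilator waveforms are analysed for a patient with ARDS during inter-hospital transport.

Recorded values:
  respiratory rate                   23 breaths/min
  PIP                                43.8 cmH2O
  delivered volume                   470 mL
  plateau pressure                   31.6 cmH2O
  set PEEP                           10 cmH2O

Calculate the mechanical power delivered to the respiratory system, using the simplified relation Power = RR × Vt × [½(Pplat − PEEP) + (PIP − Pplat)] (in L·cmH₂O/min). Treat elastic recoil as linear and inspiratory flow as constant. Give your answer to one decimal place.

Per-breath work = Vt × [½(Pplat−PEEP) + (PIP−Pplat)] = 0.470 × [0.5×21.6 + 12.2] = 0.470 × 23.0 = 10.81 L·cmH2O.
Power = 23 × 10.81 = 248.63 L·cmH2O/min.

248.6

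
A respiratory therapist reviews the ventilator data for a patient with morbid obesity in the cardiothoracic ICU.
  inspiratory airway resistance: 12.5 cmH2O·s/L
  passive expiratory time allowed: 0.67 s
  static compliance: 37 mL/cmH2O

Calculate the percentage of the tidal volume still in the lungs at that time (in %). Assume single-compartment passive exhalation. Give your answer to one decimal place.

23.5

τ = R × C = 12.5 × 37 mL/cmH2O = 12.5 × 0.037 L/cmH2O = 0.4625 s.
Passive exhalation: V(t)/V₀ = e^(−t/τ) = e^(−0.67/0.4625) = 0.2349.
Fraction remaining = 0.2349 → 23.49%.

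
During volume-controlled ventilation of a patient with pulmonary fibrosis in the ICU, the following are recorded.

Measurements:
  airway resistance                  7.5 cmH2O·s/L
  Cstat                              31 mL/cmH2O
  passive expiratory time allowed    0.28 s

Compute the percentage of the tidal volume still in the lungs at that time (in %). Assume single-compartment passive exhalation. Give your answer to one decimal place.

30.0

τ = R × C = 7.5 × 31 mL/cmH2O = 7.5 × 0.031 L/cmH2O = 0.2325 s.
Passive exhalation: V(t)/V₀ = e^(−t/τ) = e^(−0.28/0.2325) = 0.2999.
Fraction remaining = 0.2999 → 29.99%.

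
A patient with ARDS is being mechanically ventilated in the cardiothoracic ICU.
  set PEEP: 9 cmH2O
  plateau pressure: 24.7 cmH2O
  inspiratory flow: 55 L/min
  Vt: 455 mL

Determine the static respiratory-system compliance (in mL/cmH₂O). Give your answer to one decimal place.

Cstat = Vt / (Pplat − PEEP) = 455 / (24.7 − 9) = 455 / 15.7 = 28.981 mL/cmH2O.

29.0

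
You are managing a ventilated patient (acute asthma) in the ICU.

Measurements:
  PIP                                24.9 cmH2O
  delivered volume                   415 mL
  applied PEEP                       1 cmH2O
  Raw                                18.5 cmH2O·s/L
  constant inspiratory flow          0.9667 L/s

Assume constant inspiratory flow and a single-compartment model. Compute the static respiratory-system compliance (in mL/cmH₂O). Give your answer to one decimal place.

69.0

Equation of motion (constant flow): PIP = Vt/C + R·V̇ + PEEP.
Vt/C = PIP − R·V̇ − PEEP = 24.9 − 18.5×0.9667 − 1 = 24.9 − 17.884 − 1 = 6.016 cmH2O.
C = Vt / 6.016 = 415 / 6.016 = 68.983 mL/cmH2O.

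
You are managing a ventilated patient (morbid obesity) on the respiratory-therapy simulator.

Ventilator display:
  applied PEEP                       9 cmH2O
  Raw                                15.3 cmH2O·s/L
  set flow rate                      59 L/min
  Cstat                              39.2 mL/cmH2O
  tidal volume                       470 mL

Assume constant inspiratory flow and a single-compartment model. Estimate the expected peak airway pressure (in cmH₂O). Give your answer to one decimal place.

36.0

Flow: 59 L/min ÷ 60 = 0.9833 L/s.
Equation of motion (constant flow): PIP = Vt/C + R·V̇ + PEEP.
PIP = 470/39.2 + 15.3×0.9833 + 9 = 11.99 + 15.044 + 9 = 36.034 cmH2O.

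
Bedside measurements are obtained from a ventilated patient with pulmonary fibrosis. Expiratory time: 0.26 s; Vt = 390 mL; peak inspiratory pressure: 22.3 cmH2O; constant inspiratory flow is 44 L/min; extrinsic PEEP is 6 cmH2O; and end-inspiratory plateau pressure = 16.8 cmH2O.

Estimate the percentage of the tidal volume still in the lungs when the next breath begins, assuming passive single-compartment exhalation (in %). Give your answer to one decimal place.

Flow: 44 L/min ÷ 60 = 0.7333 L/s.
R = (PIP − Pplat)/V̇ = (22.3 − 16.8) / 0.7333 = 5.5/0.7333 = 7.5 cmH2O·s/L.
C = Vt/(Pplat − PEEP) = 390.0 / (16.8 − 6) = 390.0/10.8 = 36.111 mL/cmH2O.
τ = R × C = 7.5 × 0.03611 L/cmH2O = 0.2708 s.
Fraction remaining at end-expiration = e^(−Te/τ) = e^(−0.26/0.2708) = 0.3828 → 38.28%.

38.3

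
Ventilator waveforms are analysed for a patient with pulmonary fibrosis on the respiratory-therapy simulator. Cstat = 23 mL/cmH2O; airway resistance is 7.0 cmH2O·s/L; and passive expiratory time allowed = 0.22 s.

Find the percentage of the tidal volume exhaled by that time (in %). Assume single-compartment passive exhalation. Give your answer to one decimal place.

τ = R × C = 7.0 × 23 mL/cmH2O = 7.0 × 0.023 L/cmH2O = 0.161 s.
Passive exhalation: V(t)/V₀ = e^(−t/τ) = e^(−0.22/0.161) = 0.255.
Fraction exhaled = 1 − 0.255 = 0.745 → 74.5%.

74.5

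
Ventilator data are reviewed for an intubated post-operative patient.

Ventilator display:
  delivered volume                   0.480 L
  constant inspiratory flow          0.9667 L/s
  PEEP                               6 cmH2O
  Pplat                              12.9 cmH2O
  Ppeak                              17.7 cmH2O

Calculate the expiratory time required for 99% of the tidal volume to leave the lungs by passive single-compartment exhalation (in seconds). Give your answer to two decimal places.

1.59

R = (PIP − Pplat)/V̇ = (17.7 − 12.9) / 0.9667 = 4.8/0.9667 = 4.965 cmH2O·s/L.
C = Vt/(Pplat − PEEP) = 480.0 / (12.9 − 6) = 480.0/6.9 = 69.565 mL/cmH2O.
τ = R × C = 4.965 × 0.06957 L/cmH2O = 0.3454 s.
t = −τ·ln(1 − 0.99) = −0.3454·ln(0.01) = 1.591 s.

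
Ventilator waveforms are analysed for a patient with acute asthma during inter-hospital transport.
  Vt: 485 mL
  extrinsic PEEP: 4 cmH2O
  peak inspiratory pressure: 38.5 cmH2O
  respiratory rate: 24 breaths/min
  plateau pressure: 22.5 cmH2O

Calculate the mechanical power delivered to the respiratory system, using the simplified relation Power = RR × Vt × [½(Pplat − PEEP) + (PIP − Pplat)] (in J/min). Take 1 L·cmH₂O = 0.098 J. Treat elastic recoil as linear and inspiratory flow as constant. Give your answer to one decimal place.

Per-breath work = Vt × [½(Pplat−PEEP) + (PIP−Pplat)] = 0.485 × [0.5×18.5 + 16.0] = 0.485 × 25.25 = 12.246 L·cmH2O.
Power = 24 × 12.246 = 293.9 L·cmH2O/min.
× 0.098 J/(L·cmH2O) → 28.802 J/min.

28.8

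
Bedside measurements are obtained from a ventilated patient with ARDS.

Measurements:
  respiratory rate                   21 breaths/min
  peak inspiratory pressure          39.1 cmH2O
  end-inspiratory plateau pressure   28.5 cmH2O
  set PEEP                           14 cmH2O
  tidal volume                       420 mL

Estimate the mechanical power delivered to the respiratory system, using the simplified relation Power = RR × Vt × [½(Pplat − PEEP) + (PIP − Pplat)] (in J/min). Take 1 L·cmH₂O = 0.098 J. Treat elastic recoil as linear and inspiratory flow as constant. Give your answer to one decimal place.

Per-breath work = Vt × [½(Pplat−PEEP) + (PIP−Pplat)] = 0.420 × [0.5×14.5 + 10.6] = 0.420 × 17.85 = 7.497 L·cmH2O.
Power = 21 × 7.497 = 157.44 L·cmH2O/min.
× 0.098 J/(L·cmH2O) → 15.429 J/min.

15.4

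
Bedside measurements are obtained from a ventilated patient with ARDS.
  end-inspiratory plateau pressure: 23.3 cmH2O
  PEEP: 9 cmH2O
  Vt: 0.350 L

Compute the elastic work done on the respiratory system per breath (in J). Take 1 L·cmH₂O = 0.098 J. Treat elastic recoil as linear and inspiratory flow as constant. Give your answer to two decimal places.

Elastic work ≈ ½ × (Pplat − PEEP) × Vt = 0.5 × (23.3 − 9) × 0.350 L = 0.5 × 14.3 × 0.350 = 2.503 L·cmH2O.
× 0.098 J/(L·cmH2O) → 0.2453 J.

0.25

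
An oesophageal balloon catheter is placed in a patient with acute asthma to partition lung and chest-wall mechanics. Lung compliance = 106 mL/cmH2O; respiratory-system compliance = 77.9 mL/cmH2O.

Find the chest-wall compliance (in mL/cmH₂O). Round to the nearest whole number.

1/Ccw = 1/Crs − 1/CL.
1/Ccw = 1/77.9 − 1/106 = 0.003403.
Ccw = 293.86 mL/cmH2O.

294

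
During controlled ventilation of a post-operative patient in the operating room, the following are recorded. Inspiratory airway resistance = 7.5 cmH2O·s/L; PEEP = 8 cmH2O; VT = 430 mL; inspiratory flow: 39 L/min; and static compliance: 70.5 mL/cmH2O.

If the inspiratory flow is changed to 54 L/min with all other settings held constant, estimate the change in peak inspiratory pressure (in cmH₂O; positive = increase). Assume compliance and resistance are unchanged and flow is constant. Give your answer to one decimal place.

Flow: 39 L/min ÷ 60 = 0.65 L/s.
New flow: 54 L/min ÷ 60 = 0.9 L/s.
PIP = Vt/C + R·V̇ + PEEP (constant-flow equation of motion).
Only the resistive term changes: ΔPIP = R × ΔV̇ = 7.5 × (0.9 − 0.65) = 7.5 × 0.25 = 1.875 cmH2O.

1.9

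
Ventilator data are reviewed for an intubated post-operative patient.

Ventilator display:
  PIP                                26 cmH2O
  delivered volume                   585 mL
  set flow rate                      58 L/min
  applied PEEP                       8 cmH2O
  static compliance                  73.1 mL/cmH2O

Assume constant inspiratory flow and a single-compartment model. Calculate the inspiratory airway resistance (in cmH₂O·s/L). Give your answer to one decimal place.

Flow: 58 L/min ÷ 60 = 0.9667 L/s.
Equation of motion (constant flow): PIP = Vt/C + R·V̇ + PEEP.
R·V̇ = PIP − Vt/C − PEEP = 26 − 585/73.1 − 8 = 26 − 8.003 − 8 = 9.997 cmH2O.
R = 9.997 / 0.9667 = 10.341 cmH2O·s/L.

10.3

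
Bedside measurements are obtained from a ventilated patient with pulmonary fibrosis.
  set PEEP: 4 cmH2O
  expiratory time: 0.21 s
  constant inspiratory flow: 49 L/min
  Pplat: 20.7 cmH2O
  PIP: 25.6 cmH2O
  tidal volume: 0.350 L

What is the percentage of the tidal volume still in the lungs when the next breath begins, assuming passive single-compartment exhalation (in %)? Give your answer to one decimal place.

18.8

Flow: 49 L/min ÷ 60 = 0.8167 L/s.
R = (PIP − Pplat)/V̇ = (25.6 − 20.7) / 0.8167 = 4.9/0.8167 = 6.0 cmH2O·s/L.
C = Vt/(Pplat − PEEP) = 350.0 / (20.7 − 4) = 350.0/16.7 = 20.958 mL/cmH2O.
τ = R × C = 6.0 × 0.02096 L/cmH2O = 0.1258 s.
Fraction remaining at end-expiration = e^(−Te/τ) = e^(−0.21/0.1258) = 0.1884 → 18.84%.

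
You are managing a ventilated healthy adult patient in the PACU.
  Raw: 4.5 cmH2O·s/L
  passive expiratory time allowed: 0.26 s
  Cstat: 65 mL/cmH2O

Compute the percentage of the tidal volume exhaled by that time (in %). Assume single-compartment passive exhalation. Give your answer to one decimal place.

58.9

τ = R × C = 4.5 × 65 mL/cmH2O = 4.5 × 0.065 L/cmH2O = 0.2925 s.
Passive exhalation: V(t)/V₀ = e^(−t/τ) = e^(−0.26/0.2925) = 0.4111.
Fraction exhaled = 1 − 0.4111 = 0.5889 → 58.89%.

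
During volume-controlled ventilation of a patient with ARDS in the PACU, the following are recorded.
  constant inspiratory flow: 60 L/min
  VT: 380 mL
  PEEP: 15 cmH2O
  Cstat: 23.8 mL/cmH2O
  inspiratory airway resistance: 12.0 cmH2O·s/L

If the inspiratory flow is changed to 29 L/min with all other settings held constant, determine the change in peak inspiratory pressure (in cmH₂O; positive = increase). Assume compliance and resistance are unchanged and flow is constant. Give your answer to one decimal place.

Flow: 60 L/min ÷ 60 = 1 L/s.
New flow: 29 L/min ÷ 60 = 0.4833 L/s.
PIP = Vt/C + R·V̇ + PEEP (constant-flow equation of motion).
Only the resistive term changes: ΔPIP = R × ΔV̇ = 12.0 × (0.4833 − 1) = 12.0 × -0.5167 = -6.2 cmH2O.

-6.2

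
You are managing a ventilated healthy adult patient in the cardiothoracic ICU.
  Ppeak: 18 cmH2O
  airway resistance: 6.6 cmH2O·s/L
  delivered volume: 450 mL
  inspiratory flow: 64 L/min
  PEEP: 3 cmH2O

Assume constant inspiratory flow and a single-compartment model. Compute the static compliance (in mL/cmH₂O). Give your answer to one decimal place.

Flow: 64 L/min ÷ 60 = 1.0667 L/s.
Equation of motion (constant flow): PIP = Vt/C + R·V̇ + PEEP.
Vt/C = PIP − R·V̇ − PEEP = 18 − 6.6×1.0667 − 3 = 18 − 7.04 − 3 = 7.96 cmH2O.
C = Vt / 7.96 = 450 / 7.96 = 56.533 mL/cmH2O.

56.5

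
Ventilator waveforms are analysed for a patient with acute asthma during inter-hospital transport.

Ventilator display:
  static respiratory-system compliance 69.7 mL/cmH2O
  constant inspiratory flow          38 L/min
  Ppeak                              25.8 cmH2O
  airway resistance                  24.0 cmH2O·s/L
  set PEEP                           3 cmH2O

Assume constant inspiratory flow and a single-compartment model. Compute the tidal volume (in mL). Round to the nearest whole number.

530

Flow: 38 L/min ÷ 60 = 0.6333 L/s.
Equation of motion (constant flow): PIP = Vt/C + R·V̇ + PEEP.
Vt/C = PIP − R·V̇ − PEEP = 25.8 − 15.199 − 3 = 7.601 cmH2O.
Vt = C × 7.601 = 69.7 × 7.601 = 529.79 mL.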